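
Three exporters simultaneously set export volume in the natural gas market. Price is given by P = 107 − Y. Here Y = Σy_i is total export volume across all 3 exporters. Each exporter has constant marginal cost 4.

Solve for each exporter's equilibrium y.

25.75

A representative exporter's profit is π_i = y_i(107 − Y) − 4y_i, with Y = y_i + Σ_{j≠i} y_j.
First-order condition: 103 − 2y_i − Σ_{j≠i} y_j = 0.
In a symmetric equilibrium every exporter chooses the same y, so Σ_{j≠i} y_j = 2y. The condition becomes 103 − 4y = 0, giving y = 103/4 = 25.75.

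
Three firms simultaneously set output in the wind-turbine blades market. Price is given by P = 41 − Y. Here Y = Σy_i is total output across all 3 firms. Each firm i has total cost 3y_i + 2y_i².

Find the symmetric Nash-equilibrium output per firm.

4.75

A representative firm's profit is π_i = y_i(41 − Y) − 3y_i − 2y_i², with Y = y_i + Σ_{j≠i} y_j.
First-order condition: 38 − 6y_i − Σ_{j≠i} y_j = 0.
Imposing symmetry (y_j = y for all j) turns Σ_{j≠i} y_j into 2y, so 38 = 8y and y = 4.75.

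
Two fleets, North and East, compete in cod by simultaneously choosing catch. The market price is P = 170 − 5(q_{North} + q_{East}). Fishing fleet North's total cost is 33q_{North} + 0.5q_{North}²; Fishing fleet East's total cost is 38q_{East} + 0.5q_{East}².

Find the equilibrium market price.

85.9375

Fishing fleet North's profit: π = q_{North}(170 − 5(q_{North} + q_{East})) − 33q_{North} − 0.5q_{North}².
∂π/∂q_{North} = 137 − 11q_{North} − 5q_{East} = 0, so q_{North} = 137/11 − (5/11)q_{East}.
By the same steps for East: q_{East} = 12 − (5/11)q_{North}.
Solving the two reaction functions simultaneously: (1 − (−5/11)(−5/11))q_{North} = 137/11 − (5/11)·12, so (96/121)q_{North} = 7 and q_{North} = 847/96.
Then q_{East} = 12 − (5/11)·(847/96) = 767/96.
Equilibrium price: P = 170 − 5·16.8125 = 85.9375.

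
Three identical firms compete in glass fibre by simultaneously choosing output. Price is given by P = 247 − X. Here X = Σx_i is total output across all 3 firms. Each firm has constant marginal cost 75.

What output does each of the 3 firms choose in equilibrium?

43

A representative firm's profit is π_i = x_i(247 − X) − 75x_i, with X = x_i + Σ_{j≠i} x_j.
First-order condition: 172 − 2x_i − Σ_{j≠i} x_j = 0.
Imposing symmetry (x_j = x for all j) turns Σ_{j≠i} x_j into 2x, so 172 = 4x and x = 43.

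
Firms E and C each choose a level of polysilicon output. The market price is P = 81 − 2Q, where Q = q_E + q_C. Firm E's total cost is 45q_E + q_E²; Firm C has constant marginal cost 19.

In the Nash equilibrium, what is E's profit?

3

Firm E's profit: π = q_E(81 − 2(q_E + q_C)) − 45q_E − q_E².
∂π/∂q_E = 36 − 6q_E − 2q_C = 0, so q_E = 6 − (1/3)q_C.
For C: ∂π/∂q_C = 62 − 4q_C − 2q_E = 0 ⇒ q_C = 15.5 − 0.5q_E.
Substituting the second reaction function into the first: q_E = 6 − (1/3)(15.5 − 0.5q_E), which gives (5/6)q_E = 5/6 ⇒ q_E = 1.
Then q_C = 15.5 − 0.5·1 = 15.
Price P = 81 − 2·16 = 49.
E's profit: (49 − 45)·1 − (1)² = 3.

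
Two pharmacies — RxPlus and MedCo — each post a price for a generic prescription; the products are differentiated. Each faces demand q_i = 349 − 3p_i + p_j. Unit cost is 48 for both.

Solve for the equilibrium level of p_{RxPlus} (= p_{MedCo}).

98.6

RxPlus's profit: π = (p_{RxPlus} − 48)(349 − 3p_{RxPlus} + p_{MedCo}).
∂π/∂p_{RxPlus} = 493 − 6p_{RxPlus} + p_{MedCo} = 0 ⇒ p_{RxPlus} = 493/6 + (1/6)p_{MedCo}.
By symmetry p_{MedCo} = p_{RxPlus}; substituting into the reaction function, (5/6)p_{RxPlus} = 493/6 and p_{RxPlus} = 98.6.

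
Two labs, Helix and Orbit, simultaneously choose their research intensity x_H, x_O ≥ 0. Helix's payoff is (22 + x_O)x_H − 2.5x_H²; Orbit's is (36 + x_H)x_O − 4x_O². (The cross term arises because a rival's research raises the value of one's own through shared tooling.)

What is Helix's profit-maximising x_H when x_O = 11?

Expanding Helix's payoff: 22x_H + x_Ox_H − 2.5x_H².
∂π/∂x_H = 22 + x_O − 5x_H = 0, so x_H = 4.4 + 0.2x_O.
At x_O = 11: x_H = 4.4 + 0.2·11 = 6.6.

6.6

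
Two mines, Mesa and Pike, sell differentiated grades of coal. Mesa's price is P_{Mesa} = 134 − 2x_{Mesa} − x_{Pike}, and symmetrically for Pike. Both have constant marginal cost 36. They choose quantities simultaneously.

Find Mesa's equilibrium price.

75.2

Mine Mesa's profit: π = x_{Mesa}(134 − 2x_{Mesa} − x_{Pike}) − 36x_{Mesa}.
∂π/∂x_{Mesa} = 98 − 4x_{Mesa} − x_{Pike} = 0 ⇒ x_{Mesa} = 24.5 − 0.25x_{Pike}.
The game is symmetric, so in equilibrium x_{Pike} = x_{Mesa}: the reaction function gives 1.25x_{Mesa} = 24.5, hence x_{Mesa} = 19.6.
P_{Mesa} = 134 − 2·19.6 − 19.6 = 75.2.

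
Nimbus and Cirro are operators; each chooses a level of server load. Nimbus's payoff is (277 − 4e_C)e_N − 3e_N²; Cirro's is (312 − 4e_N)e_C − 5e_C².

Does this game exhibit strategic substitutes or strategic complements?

strategic substitutes

Expanding Nimbus's payoff: 277e_N − 4e_Ce_N − 3e_N².
∂π/∂e_N = 277 − 4e_C − 6e_N = 0, so e_N = 277/6 − (2/3)e_C.
The best-response slope de_N/de_C = −2/3 < 0: the reaction function is downward-sloping, so the choices are strategic substitutes.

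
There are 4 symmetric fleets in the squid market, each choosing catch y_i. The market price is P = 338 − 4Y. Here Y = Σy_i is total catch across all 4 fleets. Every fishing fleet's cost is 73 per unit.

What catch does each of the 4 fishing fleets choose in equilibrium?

A representative fishing fleet's profit is π_i = y_i(338 − 4Y) − 73y_i, with Y = y_i + Σ_{j≠i} y_j.
First-order condition: 265 − 8y_i − 4Σ_{j≠i} y_j = 0.
In a symmetric equilibrium every fishing fleet chooses the same y, so Σ_{j≠i} y_j = 3y. The condition becomes 265 − 20y = 0, giving y = 265/20 = 13.25.

13.25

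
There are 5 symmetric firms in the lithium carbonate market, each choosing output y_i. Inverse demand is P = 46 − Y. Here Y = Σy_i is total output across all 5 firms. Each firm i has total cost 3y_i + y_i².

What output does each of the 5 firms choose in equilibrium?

5.375

A representative firm's profit is π_i = y_i(46 − Y) − 3y_i − y_i², with Y = y_i + Σ_{j≠i} y_j.
First-order condition: 43 − 4y_i − Σ_{j≠i} y_j = 0.
In a symmetric equilibrium every firm chooses the same y, so Σ_{j≠i} y_j = 4y. The condition becomes 43 − 8y = 0, giving y = 43/8 = 5.375.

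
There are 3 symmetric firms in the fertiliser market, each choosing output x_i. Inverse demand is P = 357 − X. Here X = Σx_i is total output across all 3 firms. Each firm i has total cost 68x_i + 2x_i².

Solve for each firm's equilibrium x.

36.125

A representative firm's profit is π_i = x_i(357 − X) − 68x_i − 2x_i², with X = x_i + Σ_{j≠i} x_j.
First-order condition: 289 − 6x_i − Σ_{j≠i} x_j = 0.
Imposing symmetry (x_j = x for all j) turns Σ_{j≠i} x_j into 2x, so 289 = 8x and x = 36.125.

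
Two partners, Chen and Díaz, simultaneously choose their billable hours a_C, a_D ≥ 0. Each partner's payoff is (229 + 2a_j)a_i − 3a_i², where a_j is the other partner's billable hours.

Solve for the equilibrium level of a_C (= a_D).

Chen's payoff is (229 + 2a_D)a_C − 3a_C².
∂π/∂a_C = 229 + 2a_D − 6a_C = 0, so a_C = 229/6 + (1/3)a_D.
By symmetry a_D = a_C; substituting into the reaction function, (2/3)a_C = 229/6 and a_C = 57.25.

57.25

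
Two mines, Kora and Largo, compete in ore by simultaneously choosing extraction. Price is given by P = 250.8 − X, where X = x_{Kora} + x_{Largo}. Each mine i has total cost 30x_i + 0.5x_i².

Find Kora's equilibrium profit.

Mine Kora's profit: π = x_{Kora}(250.8 − (x_{Kora} + x_{Largo})) − 30x_{Kora} − 0.5x_{Kora}².
∂π/∂x_{Kora} = 220.8 − 3x_{Kora} − x_{Largo} = 0, so x_{Kora} = 73.6 − (1/3)x_{Largo}.
The game is symmetric, so in equilibrium x_{Largo} = x_{Kora}: the reaction function gives (4/3)x_{Kora} = 73.6, hence x_{Kora} = 55.2.
Price P = 250.8 − 110.4 = 140.4.
Kora's profit: (140.4 − 30)·55.2 − 0.5(55.2)² = 4570.56.

4570.56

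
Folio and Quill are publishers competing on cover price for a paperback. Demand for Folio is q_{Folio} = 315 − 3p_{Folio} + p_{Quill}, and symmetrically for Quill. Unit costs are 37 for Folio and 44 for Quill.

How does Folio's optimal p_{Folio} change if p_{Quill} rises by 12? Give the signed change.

Folio's profit: π = (p_{Folio} − 37)(315 − 3p_{Folio} + p_{Quill}).
∂π/∂p_{Folio} = 426 − 6p_{Folio} + p_{Quill} = 0 ⇒ p_{Folio} = 71 + (1/6)p_{Quill}.
The reaction-function slope is 1/6, so a 12-unit rise in p_{Quill} moves p_{Folio} by 1/6 × 12 = 2. Folio's best response rises — the actions are strategic complements.

2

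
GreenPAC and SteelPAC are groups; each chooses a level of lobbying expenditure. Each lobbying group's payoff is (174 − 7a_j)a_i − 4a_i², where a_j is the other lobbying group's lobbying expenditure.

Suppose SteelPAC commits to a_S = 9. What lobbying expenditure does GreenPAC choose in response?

GreenPAC's payoff is (174 − 7a_S)a_G − 4a_G².
∂π/∂a_G = 174 − 7a_S − 8a_G = 0, so a_G = 21.75 − 0.875a_S.
At a_S = 9: a_G = 21.75 − 0.875·9 = 13.875.

13.875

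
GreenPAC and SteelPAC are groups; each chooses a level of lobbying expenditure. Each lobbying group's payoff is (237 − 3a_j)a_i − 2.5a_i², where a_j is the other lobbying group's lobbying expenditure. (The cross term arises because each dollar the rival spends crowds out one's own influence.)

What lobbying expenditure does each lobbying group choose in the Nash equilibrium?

29.625

GreenPAC's payoff is (237 − 3a_S)a_G − 2.5a_G².
∂π/∂a_G = 237 − 3a_S − 5a_G = 0, so a_G = 47.4 − 0.6a_S.
Setting a_G = a_S in the reaction function: a_G = 47.4 − 0.6a_G, so a_G = 47.4 / 1.6 = 29.625.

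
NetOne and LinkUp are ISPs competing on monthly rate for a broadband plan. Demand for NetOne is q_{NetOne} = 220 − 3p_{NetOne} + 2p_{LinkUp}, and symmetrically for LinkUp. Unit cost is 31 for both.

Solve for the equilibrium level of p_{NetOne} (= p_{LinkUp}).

NetOne's profit: π = (p_{NetOne} − 31)(220 − 3p_{NetOne} + 2p_{LinkUp}).
∂π/∂p_{NetOne} = 313 − 6p_{NetOne} + 2p_{LinkUp} = 0 ⇒ p_{NetOne} = 313/6 + (1/3)p_{LinkUp}.
Setting p_{NetOne} = p_{LinkUp} in the reaction function: p_{NetOne} = 313/6 + (1/3)p_{NetOne}, so p_{NetOne} = (313/6) / (2/3) = 78.25.

78.25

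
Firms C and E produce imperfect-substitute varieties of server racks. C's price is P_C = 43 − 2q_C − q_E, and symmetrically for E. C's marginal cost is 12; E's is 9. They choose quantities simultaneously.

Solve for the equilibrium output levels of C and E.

Firm C's profit: π = q_C(43 − 2q_C − q_E) − 12q_C.
∂π/∂q_C = 31 − 4q_C − q_E = 0 ⇒ q_C = 7.75 − 0.25q_E.
Similarly q_E = 8.5 − 0.25q_C.
Plugging q_E into C's best response: q_C = 7.75 − 0.25(8.5 − 0.25q_C) ⇒ 0.9375q_C = 5.625, so q_C = 6.
Then q_E = 8.5 − 0.25·6 = 7.

6, 7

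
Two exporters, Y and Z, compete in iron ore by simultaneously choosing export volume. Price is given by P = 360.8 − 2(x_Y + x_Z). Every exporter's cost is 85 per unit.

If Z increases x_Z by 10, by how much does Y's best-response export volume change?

-5

Exporter Y's profit: π = x_Y(360.8 − 2(x_Y + x_Z)) − 85x_Y.
∂π/∂x_Y = 275.8 − 4x_Y − 2x_Z = 0, so x_Y = 68.95 − 0.5x_Z.
The reaction-function slope is −0.5, so a 10-unit rise in x_Z moves x_Y by −0.5 × 10 = −5. Y's best response falls — the actions are strategic substitutes.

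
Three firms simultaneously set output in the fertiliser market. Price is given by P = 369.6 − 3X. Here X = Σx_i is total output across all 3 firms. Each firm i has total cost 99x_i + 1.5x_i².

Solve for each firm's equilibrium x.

18.04

A representative firm's profit is π_i = x_i(369.6 − 3X) − 99x_i − 1.5x_i², with X = x_i + Σ_{j≠i} x_j.
First-order condition: 270.6 − 9x_i − 3Σ_{j≠i} x_j = 0.
In a symmetric equilibrium every firm chooses the same x, so Σ_{j≠i} x_j = 2x. The condition becomes 270.6 − 15x = 0, giving x = 270.6/15 = 18.04.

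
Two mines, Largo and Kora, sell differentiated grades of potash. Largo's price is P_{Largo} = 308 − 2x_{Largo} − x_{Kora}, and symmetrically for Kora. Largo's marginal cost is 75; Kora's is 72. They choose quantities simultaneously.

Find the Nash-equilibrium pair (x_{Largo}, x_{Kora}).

Mine Largo's profit: π = x_{Largo}(308 − 2x_{Largo} − x_{Kora}) − 75x_{Largo}.
∂π/∂x_{Largo} = 233 − 4x_{Largo} − x_{Kora} = 0 ⇒ x_{Largo} = 58.25 − 0.25x_{Kora}.
Similarly x_{Kora} = 59 − 0.25x_{Largo}.
Solving the two reaction functions simultaneously: (1 − (−0.25)(−0.25))x_{Largo} = 58.25 − 0.25·59, so 0.9375x_{Largo} = 43.5 and x_{Largo} = 46.4.
Then x_{Kora} = 59 − 0.25·46.4 = 47.4.

46.4, 47.4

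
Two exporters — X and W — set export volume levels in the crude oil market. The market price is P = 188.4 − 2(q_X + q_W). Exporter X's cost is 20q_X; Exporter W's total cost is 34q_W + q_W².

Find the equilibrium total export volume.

Exporter X's profit: π = q_X(188.4 − 2(q_X + q_W)) − 20q_X.
∂π/∂q_X = 168.4 − 4q_X − 2q_W = 0, so q_X = 42.1 − 0.5q_W.
For W: ∂π/∂q_W = 154.4 − 6q_W − 2q_X = 0 ⇒ q_W = 386/15 − (1/3)q_X.
Plugging q_W into X's best response: q_X = 42.1 − 0.5(386/15 − (1/3)q_X) ⇒ (5/6)q_X = 877/30, so q_X = 35.08.
Then q_W = 386/15 − (1/3)·35.08 = 14.04.
Total export volume: 35.08 + 14.04 = 49.12.

49.12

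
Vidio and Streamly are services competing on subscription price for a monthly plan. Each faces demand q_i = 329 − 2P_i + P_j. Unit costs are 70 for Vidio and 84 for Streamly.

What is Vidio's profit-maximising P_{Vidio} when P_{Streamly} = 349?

Vidio's profit: π = (P_{Vidio} − 70)(329 − 2P_{Vidio} + P_{Streamly}).
∂π/∂P_{Vidio} = 469 − 4P_{Vidio} + P_{Streamly} = 0 ⇒ P_{Vidio} = 117.25 + 0.25P_{Streamly}.
At P_{Streamly} = 349: P_{Vidio} = 117.25 + 0.25·349 = 204.5.

204.5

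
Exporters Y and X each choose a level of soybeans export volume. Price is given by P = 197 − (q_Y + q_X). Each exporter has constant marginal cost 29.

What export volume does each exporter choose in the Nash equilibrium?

Exporter Y's profit: π = q_Y(197 − (q_Y + q_X)) − 29q_Y.
∂π/∂q_Y = 168 − 2q_Y − q_X = 0, so q_Y = 84 − 0.5q_X.
Setting q_Y = q_X in the reaction function: q_Y = 84 − 0.5q_Y, so q_Y = 84 / 1.5 = 56.

56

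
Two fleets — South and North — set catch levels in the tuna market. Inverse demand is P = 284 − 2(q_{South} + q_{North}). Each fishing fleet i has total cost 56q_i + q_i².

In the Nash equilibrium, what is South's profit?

Fishing fleet South's profit: π = q_{South}(284 − 2(q_{South} + q_{North})) − 56q_{South} − q_{South}².
∂π/∂q_{South} = 228 − 6q_{South} − 2q_{North} = 0, so q_{South} = 38 − (1/3)q_{North}.
Setting q_{South} = q_{North} in the reaction function: q_{South} = 38 − (1/3)q_{South}, so q_{South} = 38 / (4/3) = 28.5.
Price P = 284 − 2·57 = 170.
South's profit: (170 − 56)·28.5 − (28.5)² = 2436.75.

2436.75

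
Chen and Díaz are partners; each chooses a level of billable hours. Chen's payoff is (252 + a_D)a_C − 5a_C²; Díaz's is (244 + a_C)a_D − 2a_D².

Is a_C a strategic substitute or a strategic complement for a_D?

strategic complements

Expanding Chen's payoff: 252a_C + a_Da_C − 5a_C².
∂π/∂a_C = 252 + a_D − 10a_C = 0, so a_C = 25.2 + 0.1a_D.
The best-response slope da_C/da_D = 0.1 > 0: the reaction function is upward-sloping, so the choices are strategic complements.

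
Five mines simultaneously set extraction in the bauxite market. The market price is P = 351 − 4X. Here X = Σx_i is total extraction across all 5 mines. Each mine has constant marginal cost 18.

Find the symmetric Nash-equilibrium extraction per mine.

13.875

A representative mine's profit is π_i = x_i(351 − 4X) − 18x_i, with X = x_i + Σ_{j≠i} x_j.
First-order condition: 333 − 8x_i − 4Σ_{j≠i} x_j = 0.
In a symmetric equilibrium every mine chooses the same x, so Σ_{j≠i} x_j = 4x. The condition becomes 333 − 24x = 0, giving x = 333/24 = 13.875.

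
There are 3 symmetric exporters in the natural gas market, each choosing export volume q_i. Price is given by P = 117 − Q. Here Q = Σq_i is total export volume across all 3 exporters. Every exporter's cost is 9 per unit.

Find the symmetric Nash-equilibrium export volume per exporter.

27

A representative exporter's profit is π_i = q_i(117 − Q) − 9q_i, with Q = q_i + Σ_{j≠i} q_j.
First-order condition: 108 − 2q_i − Σ_{j≠i} q_j = 0.
With identical exporters, set every q_j = q: then 108 − 2q − 2q = 0, i.e. q = 108/4 = 27.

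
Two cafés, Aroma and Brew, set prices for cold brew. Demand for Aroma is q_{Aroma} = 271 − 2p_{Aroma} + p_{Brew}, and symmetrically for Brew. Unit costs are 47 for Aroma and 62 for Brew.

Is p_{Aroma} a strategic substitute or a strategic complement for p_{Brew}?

strategic complements

Aroma's profit: π = (p_{Aroma} − 47)(271 − 2p_{Aroma} + p_{Brew}).
∂π/∂p_{Aroma} = 365 − 4p_{Aroma} + p_{Brew} = 0 ⇒ p_{Aroma} = 91.25 + 0.25p_{Brew}.
The best-response slope dp_{Aroma}/dp_{Brew} = 0.25 > 0: the reaction function is upward-sloping, so the choices are strategic complements.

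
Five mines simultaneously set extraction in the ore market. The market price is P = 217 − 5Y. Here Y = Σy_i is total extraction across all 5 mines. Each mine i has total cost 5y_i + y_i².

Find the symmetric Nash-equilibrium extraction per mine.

A representative mine's profit is π_i = y_i(217 − 5Y) − 5y_i − y_i², with Y = y_i + Σ_{j≠i} y_j.
First-order condition: 212 − 12y_i − 5Σ_{j≠i} y_j = 0.
Imposing symmetry (y_j = y for all j) turns Σ_{j≠i} y_j into 4y, so 212 = 32y and y = 6.625.

6.625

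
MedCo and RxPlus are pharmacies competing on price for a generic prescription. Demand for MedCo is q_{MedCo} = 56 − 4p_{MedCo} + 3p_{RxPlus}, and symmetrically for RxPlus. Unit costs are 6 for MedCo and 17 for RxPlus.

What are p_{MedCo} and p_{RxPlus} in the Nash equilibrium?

MedCo's profit: π = (p_{MedCo} − 6)(56 − 4p_{MedCo} + 3p_{RxPlus}).
∂π/∂p_{MedCo} = 80 − 8p_{MedCo} + 3p_{RxPlus} = 0 ⇒ p_{MedCo} = 10 + 0.375p_{RxPlus}.
Similarly p_{RxPlus} = 15.5 + 0.375p_{MedCo}.
Solving the two reaction functions simultaneously: (1 − (0.375)(0.375))p_{MedCo} = 10 + 0.375·15.5, so (55/64)p_{MedCo} = 15.8125 and p_{MedCo} = 18.4.
Then p_{RxPlus} = 15.5 + 0.375·18.4 = 22.4.

18.4, 22.4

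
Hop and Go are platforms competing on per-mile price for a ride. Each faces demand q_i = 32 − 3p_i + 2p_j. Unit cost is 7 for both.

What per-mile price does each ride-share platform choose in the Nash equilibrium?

Hop's profit: π = (p_{Hop} − 7)(32 − 3p_{Hop} + 2p_{Go}).
∂π/∂p_{Hop} = 53 − 6p_{Hop} + 2p_{Go} = 0 ⇒ p_{Hop} = 53/6 + (1/3)p_{Go}.
The game is symmetric, so in equilibrium p_{Go} = p_{Hop}: the reaction function gives (2/3)p_{Hop} = 53/6, hence p_{Hop} = 13.25.

13.25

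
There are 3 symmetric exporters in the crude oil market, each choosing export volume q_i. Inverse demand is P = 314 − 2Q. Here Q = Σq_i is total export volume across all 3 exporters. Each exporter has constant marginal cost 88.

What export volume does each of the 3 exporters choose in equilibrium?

28.25

A representative exporter's profit is π_i = q_i(314 − 2Q) − 88q_i, with Q = q_i + Σ_{j≠i} q_j.
First-order condition: 226 − 4q_i − 2Σ_{j≠i} q_j = 0.
With identical exporters, set every q_j = q: then 226 − 4q − 4q = 0, i.e. q = 226/8 = 28.25.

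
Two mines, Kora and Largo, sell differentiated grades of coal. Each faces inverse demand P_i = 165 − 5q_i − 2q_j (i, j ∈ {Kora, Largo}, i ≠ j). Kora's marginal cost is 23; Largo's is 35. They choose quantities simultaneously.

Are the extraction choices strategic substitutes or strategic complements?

Mine Kora's profit: π = q_{Kora}(165 − 5q_{Kora} − 2q_{Largo}) − 23q_{Kora}.
∂π/∂q_{Kora} = 142 − 10q_{Kora} − 2q_{Largo} = 0 ⇒ q_{Kora} = 14.2 − 0.2q_{Largo}.
The best-response slope dq_{Kora}/dq_{Largo} = −0.2 < 0: the reaction function is downward-sloping, so the choices are strategic substitutes.

strategic substitutes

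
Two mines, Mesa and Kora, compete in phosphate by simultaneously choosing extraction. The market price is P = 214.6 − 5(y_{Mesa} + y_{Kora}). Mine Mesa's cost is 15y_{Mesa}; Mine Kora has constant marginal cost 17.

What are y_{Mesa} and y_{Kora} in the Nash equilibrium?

Mine Mesa's profit: π = y_{Mesa}(214.6 − 5(y_{Mesa} + y_{Kora})) − 15y_{Mesa}.
∂π/∂y_{Mesa} = 199.6 − 10y_{Mesa} − 5y_{Kora} = 0, so y_{Mesa} = 19.96 − 0.5y_{Kora}.
By the same steps for Kora: y_{Kora} = 19.76 − 0.5y_{Mesa}.
Plugging y_{Kora} into Mesa's best response: y_{Mesa} = 19.96 − 0.5(19.76 − 0.5y_{Mesa}) ⇒ 0.75y_{Mesa} = 10.08, so y_{Mesa} = 13.44.
Then y_{Kora} = 19.76 − 0.5·13.44 = 13.04.

13.44, 13.04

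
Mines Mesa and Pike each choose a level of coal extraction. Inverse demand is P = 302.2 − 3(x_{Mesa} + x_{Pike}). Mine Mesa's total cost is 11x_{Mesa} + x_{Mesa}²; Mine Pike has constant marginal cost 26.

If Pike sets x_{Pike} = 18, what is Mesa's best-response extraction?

Mine Mesa's profit: π = x_{Mesa}(302.2 − 3(x_{Mesa} + x_{Pike})) − 11x_{Mesa} − x_{Mesa}².
∂π/∂x_{Mesa} = 291.2 − 8x_{Mesa} − 3x_{Pike} = 0, so x_{Mesa} = 36.4 − 0.375x_{Pike}.
At x_{Pike} = 18: x_{Mesa} = 36.4 − 0.375·18 = 29.65.

29.65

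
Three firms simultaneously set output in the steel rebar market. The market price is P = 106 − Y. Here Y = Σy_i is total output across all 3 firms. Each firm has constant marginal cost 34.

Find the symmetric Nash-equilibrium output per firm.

A representative firm's profit is π_i = y_i(106 − Y) − 34y_i, with Y = y_i + Σ_{j≠i} y_j.
First-order condition: 72 − 2y_i − Σ_{j≠i} y_j = 0.
In a symmetric equilibrium every firm chooses the same y, so Σ_{j≠i} y_j = 2y. The condition becomes 72 − 4y = 0, giving y = 72/4 = 18.

18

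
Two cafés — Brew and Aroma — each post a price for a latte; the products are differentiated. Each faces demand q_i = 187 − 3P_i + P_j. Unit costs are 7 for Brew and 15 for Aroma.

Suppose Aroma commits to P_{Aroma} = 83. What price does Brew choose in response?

Brew's profit: π = (P_{Brew} − 7)(187 − 3P_{Brew} + P_{Aroma}).
∂π/∂P_{Brew} = 208 − 6P_{Brew} + P_{Aroma} = 0 ⇒ P_{Brew} = 104/3 + (1/6)P_{Aroma}.
At P_{Aroma} = 83: P_{Brew} = 104/3 + (1/6)·83 = 48.5.

48.5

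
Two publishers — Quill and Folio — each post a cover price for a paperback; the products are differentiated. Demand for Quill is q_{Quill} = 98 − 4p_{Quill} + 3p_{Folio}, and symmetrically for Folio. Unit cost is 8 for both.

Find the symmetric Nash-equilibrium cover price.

26

Quill's profit: π = (p_{Quill} − 8)(98 − 4p_{Quill} + 3p_{Folio}).
∂π/∂p_{Quill} = 130 − 8p_{Quill} + 3p_{Folio} = 0 ⇒ p_{Quill} = 16.25 + 0.375p_{Folio}.
The game is symmetric, so in equilibrium p_{Folio} = p_{Quill}: the reaction function gives 0.625p_{Quill} = 16.25, hence p_{Quill} = 26.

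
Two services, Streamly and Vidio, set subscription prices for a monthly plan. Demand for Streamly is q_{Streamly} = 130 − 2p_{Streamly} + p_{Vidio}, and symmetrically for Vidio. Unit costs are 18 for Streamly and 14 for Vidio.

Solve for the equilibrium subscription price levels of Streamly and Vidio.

54.8, 53.2

Streamly's profit: π = (p_{Streamly} − 18)(130 − 2p_{Streamly} + p_{Vidio}).
∂π/∂p_{Streamly} = 166 − 4p_{Streamly} + p_{Vidio} = 0 ⇒ p_{Streamly} = 41.5 + 0.25p_{Vidio}.
Similarly p_{Vidio} = 39.5 + 0.25p_{Streamly}.
Solving the two reaction functions simultaneously: (1 − (0.25)(0.25))p_{Streamly} = 41.5 + 0.25·39.5, so 0.9375p_{Streamly} = 51.375 and p_{Streamly} = 54.8.
Then p_{Vidio} = 39.5 + 0.25·54.8 = 53.2.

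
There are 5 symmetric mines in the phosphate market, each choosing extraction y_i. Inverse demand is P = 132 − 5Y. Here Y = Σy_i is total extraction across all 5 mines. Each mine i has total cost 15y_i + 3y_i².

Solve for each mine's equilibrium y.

A representative mine's profit is π_i = y_i(132 − 5Y) − 15y_i − 3y_i², with Y = y_i + Σ_{j≠i} y_j.
First-order condition: 117 − 16y_i − 5Σ_{j≠i} y_j = 0.
Imposing symmetry (y_j = y for all j) turns Σ_{j≠i} y_j into 4y, so 117 = 36y and y = 3.25.

3.25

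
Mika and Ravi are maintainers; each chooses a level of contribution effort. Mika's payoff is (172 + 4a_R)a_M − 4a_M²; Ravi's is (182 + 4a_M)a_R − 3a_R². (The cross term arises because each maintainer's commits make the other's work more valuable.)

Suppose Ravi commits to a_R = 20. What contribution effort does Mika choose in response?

Expanding Mika's payoff: 172a_M + 4a_Ra_M − 4a_M².
∂π/∂a_M = 172 + 4a_R − 8a_M = 0, so a_M = 21.5 + 0.5a_R.
At a_R = 20: a_M = 21.5 + 0.5·20 = 31.5.

31.5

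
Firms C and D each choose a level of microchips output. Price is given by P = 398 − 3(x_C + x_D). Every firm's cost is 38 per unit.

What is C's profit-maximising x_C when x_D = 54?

Firm C's profit: π = x_C(398 − 3(x_C + x_D)) − 38x_C.
∂π/∂x_C = 360 − 6x_C − 3x_D = 0, so x_C = 60 − 0.5x_D.
At x_D = 54: x_C = 60 − 0.5·54 = 33.

33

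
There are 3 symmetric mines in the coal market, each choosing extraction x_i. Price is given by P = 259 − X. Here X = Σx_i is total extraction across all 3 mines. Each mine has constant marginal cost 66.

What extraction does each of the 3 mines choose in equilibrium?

48.25

A representative mine's profit is π_i = x_i(259 − X) − 66x_i, with X = x_i + Σ_{j≠i} x_j.
First-order condition: 193 − 2x_i − Σ_{j≠i} x_j = 0.
Imposing symmetry (x_j = x for all j) turns Σ_{j≠i} x_j into 2x, so 193 = 4x and x = 48.25.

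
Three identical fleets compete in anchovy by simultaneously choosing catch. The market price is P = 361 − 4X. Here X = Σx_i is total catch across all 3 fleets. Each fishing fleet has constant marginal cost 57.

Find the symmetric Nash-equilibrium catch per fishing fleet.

A representative fishing fleet's profit is π_i = x_i(361 − 4X) − 57x_i, with X = x_i + Σ_{j≠i} x_j.
First-order condition: 304 − 8x_i − 4Σ_{j≠i} x_j = 0.
With identical fishing fleets, set every x_j = x: then 304 − 8x − 8x = 0, i.e. x = 304/16 = 19.

19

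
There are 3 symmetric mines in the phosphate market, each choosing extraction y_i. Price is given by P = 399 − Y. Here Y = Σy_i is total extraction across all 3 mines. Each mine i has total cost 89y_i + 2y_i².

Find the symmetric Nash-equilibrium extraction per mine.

38.75

A representative mine's profit is π_i = y_i(399 − Y) − 89y_i − 2y_i², with Y = y_i + Σ_{j≠i} y_j.
First-order condition: 310 − 6y_i − Σ_{j≠i} y_j = 0.
Imposing symmetry (y_j = y for all j) turns Σ_{j≠i} y_j into 2y, so 310 = 8y and y = 38.75.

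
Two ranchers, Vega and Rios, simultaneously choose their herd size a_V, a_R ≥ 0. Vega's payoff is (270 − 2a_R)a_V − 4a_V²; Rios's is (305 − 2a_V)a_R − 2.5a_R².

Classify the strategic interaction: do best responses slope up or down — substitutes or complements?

strategic substitutes

Expanding Vega's payoff: 270a_V − 2a_Ra_V − 4a_V².
∂π/∂a_V = 270 − 2a_R − 8a_V = 0, so a_V = 33.75 − 0.25a_R.
The best-response slope da_V/da_R = −0.25 < 0: the reaction function is downward-sloping, so the choices are strategic substitutes.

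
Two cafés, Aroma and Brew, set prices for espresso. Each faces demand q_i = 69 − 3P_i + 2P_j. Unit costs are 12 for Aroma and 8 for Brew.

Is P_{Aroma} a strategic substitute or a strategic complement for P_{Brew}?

strategic complements

Aroma's profit: π = (P_{Aroma} − 12)(69 − 3P_{Aroma} + 2P_{Brew}).
∂π/∂P_{Aroma} = 105 − 6P_{Aroma} + 2P_{Brew} = 0 ⇒ P_{Aroma} = 17.5 + (1/3)P_{Brew}.
The best-response slope dP_{Aroma}/dP_{Brew} = 1/3 > 0: the reaction function is upward-sloping, so the choices are strategic complements.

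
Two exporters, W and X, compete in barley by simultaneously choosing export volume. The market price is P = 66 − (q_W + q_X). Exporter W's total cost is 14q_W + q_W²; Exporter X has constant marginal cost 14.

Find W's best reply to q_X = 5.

11.75

Exporter W's profit: π = q_W(66 − (q_W + q_X)) − 14q_W − q_W².
∂π/∂q_W = 52 − 4q_W − q_X = 0, so q_W = 13 − 0.25q_X.
At q_X = 5: q_W = 13 − 0.25·5 = 11.75.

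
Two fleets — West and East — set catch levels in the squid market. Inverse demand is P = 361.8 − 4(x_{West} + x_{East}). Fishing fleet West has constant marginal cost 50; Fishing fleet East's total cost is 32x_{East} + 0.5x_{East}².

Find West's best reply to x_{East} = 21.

28.475

Fishing fleet West's profit: π = x_{West}(361.8 − 4(x_{West} + x_{East})) − 50x_{West}.
∂π/∂x_{West} = 311.8 − 8x_{West} − 4x_{East} = 0, so x_{West} = 38.975 − 0.5x_{East}.
At x_{East} = 21: x_{West} = 38.975 − 0.5·21 = 28.475.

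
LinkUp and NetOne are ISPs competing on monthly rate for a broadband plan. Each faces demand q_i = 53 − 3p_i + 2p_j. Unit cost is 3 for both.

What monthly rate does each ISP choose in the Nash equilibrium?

15.5

LinkUp's profit: π = (p_{LinkUp} − 3)(53 − 3p_{LinkUp} + 2p_{NetOne}).
∂π/∂p_{LinkUp} = 62 − 6p_{LinkUp} + 2p_{NetOne} = 0 ⇒ p_{LinkUp} = 31/3 + (1/3)p_{NetOne}.
Setting p_{LinkUp} = p_{NetOne} in the reaction function: p_{LinkUp} = 31/3 + (1/3)p_{LinkUp}, so p_{LinkUp} = (31/3) / (2/3) = 15.5.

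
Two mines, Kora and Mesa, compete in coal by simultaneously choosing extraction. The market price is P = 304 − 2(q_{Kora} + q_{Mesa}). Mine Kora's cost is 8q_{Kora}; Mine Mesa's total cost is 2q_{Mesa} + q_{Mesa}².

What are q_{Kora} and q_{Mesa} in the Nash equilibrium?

58.6, 30.8

Mine Kora's profit: π = q_{Kora}(304 − 2(q_{Kora} + q_{Mesa})) − 8q_{Kora}.
∂π/∂q_{Kora} = 296 − 4q_{Kora} − 2q_{Mesa} = 0, so q_{Kora} = 74 − 0.5q_{Mesa}.
For Mesa: ∂π/∂q_{Mesa} = 302 − 6q_{Mesa} − 2q_{Kora} = 0 ⇒ q_{Mesa} = 151/3 − (1/3)q_{Kora}.
Solving the two reaction functions simultaneously: (1 − (−0.5)(−1/3))q_{Kora} = 74 − 0.5·(151/3), so (5/6)q_{Kora} = 293/6 and q_{Kora} = 58.6.
Then q_{Mesa} = 151/3 − (1/3)·58.6 = 30.8.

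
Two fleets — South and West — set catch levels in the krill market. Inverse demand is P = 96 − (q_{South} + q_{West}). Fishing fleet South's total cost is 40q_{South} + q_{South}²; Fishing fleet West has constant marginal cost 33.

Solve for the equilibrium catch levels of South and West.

7, 28

Fishing fleet South's profit: π = q_{South}(96 − (q_{South} + q_{West})) − 40q_{South} − q_{South}².
∂π/∂q_{South} = 56 − 4q_{South} − q_{West} = 0, so q_{South} = 14 − 0.25q_{West}.
For West: ∂π/∂q_{West} = 63 − 2q_{West} − q_{South} = 0 ⇒ q_{West} = 31.5 − 0.5q_{South}.
Solving the two reaction functions simultaneously: (1 − (−0.25)(−0.5))q_{South} = 14 − 0.25·31.5, so 0.875q_{South} = 6.125 and q_{South} = 7.
Then q_{West} = 31.5 − 0.5·7 = 28.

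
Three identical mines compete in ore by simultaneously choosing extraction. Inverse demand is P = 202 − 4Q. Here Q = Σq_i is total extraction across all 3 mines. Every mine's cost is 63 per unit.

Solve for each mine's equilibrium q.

8.6875

A representative mine's profit is π_i = q_i(202 − 4Q) − 63q_i, with Q = q_i + Σ_{j≠i} q_j.
First-order condition: 139 − 8q_i − 4Σ_{j≠i} q_j = 0.
Imposing symmetry (q_j = q for all j) turns Σ_{j≠i} q_j into 2q, so 139 = 16q and q = 8.6875.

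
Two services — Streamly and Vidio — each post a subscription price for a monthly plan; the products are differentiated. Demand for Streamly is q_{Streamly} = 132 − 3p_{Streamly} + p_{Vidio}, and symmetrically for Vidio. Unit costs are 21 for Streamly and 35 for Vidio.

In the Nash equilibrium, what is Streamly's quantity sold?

Streamly's profit: π = (p_{Streamly} − 21)(132 − 3p_{Streamly} + p_{Vidio}).
∂π/∂p_{Streamly} = 195 − 6p_{Streamly} + p_{Vidio} = 0 ⇒ p_{Streamly} = 32.5 + (1/6)p_{Vidio}.
Similarly p_{Vidio} = 39.5 + (1/6)p_{Streamly}.
Solving the two reaction functions simultaneously: (1 − (1/6)(1/6))p_{Streamly} = 32.5 + (1/6)·39.5, so (35/36)p_{Streamly} = 469/12 and p_{Streamly} = 40.2.
Then p_{Vidio} = 39.5 + (1/6)·40.2 = 46.2.
q_{Streamly} = 132 − 3·40.2 + 46.2 = 57.6.

57.6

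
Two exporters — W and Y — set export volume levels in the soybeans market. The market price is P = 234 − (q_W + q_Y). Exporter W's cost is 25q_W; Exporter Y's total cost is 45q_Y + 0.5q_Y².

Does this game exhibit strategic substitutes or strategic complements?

Exporter W's profit: π = q_W(234 − (q_W + q_Y)) − 25q_W.
∂π/∂q_W = 209 − 2q_W − q_Y = 0, so q_W = 104.5 − 0.5q_Y.
The best-response slope dq_W/dq_Y = −0.5 < 0: the reaction function is downward-sloping, so the choices are strategic substitutes.

strategic substitutes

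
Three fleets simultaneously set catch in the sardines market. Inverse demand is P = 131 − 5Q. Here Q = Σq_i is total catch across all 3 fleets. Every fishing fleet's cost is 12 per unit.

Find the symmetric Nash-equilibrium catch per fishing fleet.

A representative fishing fleet's profit is π_i = q_i(131 − 5Q) − 12q_i, with Q = q_i + Σ_{j≠i} q_j.
First-order condition: 119 − 10q_i − 5Σ_{j≠i} q_j = 0.
Imposing symmetry (q_j = q for all j) turns Σ_{j≠i} q_j into 2q, so 119 = 20q and q = 5.95.

5.95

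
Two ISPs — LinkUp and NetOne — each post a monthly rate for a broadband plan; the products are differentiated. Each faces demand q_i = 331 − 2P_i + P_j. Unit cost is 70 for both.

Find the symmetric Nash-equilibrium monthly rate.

157

LinkUp's profit: π = (P_{LinkUp} − 70)(331 − 2P_{LinkUp} + P_{NetOne}).
∂π/∂P_{LinkUp} = 471 − 4P_{LinkUp} + P_{NetOne} = 0 ⇒ P_{LinkUp} = 117.75 + 0.25P_{NetOne}.
Setting P_{LinkUp} = P_{NetOne} in the reaction function: P_{LinkUp} = 117.75 + 0.25P_{LinkUp}, so P_{LinkUp} = 117.75 / 0.75 = 157.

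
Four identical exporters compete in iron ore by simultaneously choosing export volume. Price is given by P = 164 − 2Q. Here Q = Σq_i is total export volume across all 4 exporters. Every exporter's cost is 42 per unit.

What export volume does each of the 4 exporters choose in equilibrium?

A representative exporter's profit is π_i = q_i(164 − 2Q) − 42q_i, with Q = q_i + Σ_{j≠i} q_j.
First-order condition: 122 − 4q_i − 2Σ_{j≠i} q_j = 0.
In a symmetric equilibrium every exporter chooses the same q, so Σ_{j≠i} q_j = 3q. The condition becomes 122 − 10q = 0, giving q = 122/10 = 12.2.

12.2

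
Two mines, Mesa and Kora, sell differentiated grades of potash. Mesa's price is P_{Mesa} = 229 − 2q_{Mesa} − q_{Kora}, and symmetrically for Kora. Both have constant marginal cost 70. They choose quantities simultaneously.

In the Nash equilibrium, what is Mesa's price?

133.6

Mine Mesa's profit: π = q_{Mesa}(229 − 2q_{Mesa} − q_{Kora}) − 70q_{Mesa}.
∂π/∂q_{Mesa} = 159 − 4q_{Mesa} − q_{Kora} = 0 ⇒ q_{Mesa} = 39.75 − 0.25q_{Kora}.
The game is symmetric, so in equilibrium q_{Kora} = q_{Mesa}: the reaction function gives 1.25q_{Mesa} = 39.75, hence q_{Mesa} = 31.8.
P_{Mesa} = 229 − 2·31.8 − 31.8 = 133.6.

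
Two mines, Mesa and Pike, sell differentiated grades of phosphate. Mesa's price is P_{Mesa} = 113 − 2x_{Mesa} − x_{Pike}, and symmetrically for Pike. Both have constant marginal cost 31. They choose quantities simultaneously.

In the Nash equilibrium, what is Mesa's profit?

Mine Mesa's profit: π = x_{Mesa}(113 − 2x_{Mesa} − x_{Pike}) − 31x_{Mesa}.
∂π/∂x_{Mesa} = 82 − 4x_{Mesa} − x_{Pike} = 0 ⇒ x_{Mesa} = 20.5 − 0.25x_{Pike}.
The game is symmetric, so in equilibrium x_{Pike} = x_{Mesa}: the reaction function gives 1.25x_{Mesa} = 20.5, hence x_{Mesa} = 16.4.
P_{Mesa} = 113 − 2·16.4 − 16.4 = 63.8.
Profit = (63.8 − 31)·16.4 = 537.92.

537.92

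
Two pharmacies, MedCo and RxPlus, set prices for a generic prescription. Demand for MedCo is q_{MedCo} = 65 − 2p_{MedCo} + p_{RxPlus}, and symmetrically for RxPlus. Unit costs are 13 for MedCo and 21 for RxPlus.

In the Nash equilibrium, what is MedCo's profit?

MedCo's profit: π = (p_{MedCo} − 13)(65 − 2p_{MedCo} + p_{RxPlus}).
∂π/∂p_{MedCo} = 91 − 4p_{MedCo} + p_{RxPlus} = 0 ⇒ p_{MedCo} = 22.75 + 0.25p_{RxPlus}.
Similarly p_{RxPlus} = 26.75 + 0.25p_{MedCo}.
Substituting the second reaction function into the first: p_{MedCo} = 22.75 + 0.25(26.75 + 0.25p_{MedCo}), which gives 0.9375p_{MedCo} = 29.4375 ⇒ p_{MedCo} = 31.4.
Then p_{RxPlus} = 26.75 + 0.25·31.4 = 34.6.
q_{MedCo} = 65 − 2·31.4 + 34.6 = 36.8.
Profit = (31.4 − 13)·36.8 = 677.12.

677.12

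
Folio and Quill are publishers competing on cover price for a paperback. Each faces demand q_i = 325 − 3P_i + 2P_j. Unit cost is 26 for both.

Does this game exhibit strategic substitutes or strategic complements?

strategic complements

Folio's profit: π = (P_{Folio} − 26)(325 − 3P_{Folio} + 2P_{Quill}).
∂π/∂P_{Folio} = 403 − 6P_{Folio} + 2P_{Quill} = 0 ⇒ P_{Folio} = 403/6 + (1/3)P_{Quill}.
The best-response slope dP_{Folio}/dP_{Quill} = 1/3 > 0: the reaction function is upward-sloping, so the choices are strategic complements.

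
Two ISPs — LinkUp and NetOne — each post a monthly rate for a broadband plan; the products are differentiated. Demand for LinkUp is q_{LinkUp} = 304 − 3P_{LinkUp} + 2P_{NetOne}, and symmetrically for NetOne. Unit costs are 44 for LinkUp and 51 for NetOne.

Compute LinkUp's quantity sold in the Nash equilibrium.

198.9375

LinkUp's profit: π = (P_{LinkUp} − 44)(304 − 3P_{LinkUp} + 2P_{NetOne}).
∂π/∂P_{LinkUp} = 436 − 6P_{LinkUp} + 2P_{NetOne} = 0 ⇒ P_{LinkUp} = 218/3 + (1/3)P_{NetOne}.
Similarly P_{NetOne} = 457/6 + (1/3)P_{LinkUp}.
Plugging P_{NetOne} into LinkUp's best response: P_{LinkUp} = 218/3 + (1/3)(457/6 + (1/3)P_{LinkUp}) ⇒ (8/9)P_{LinkUp} = 1765/18, so P_{LinkUp} = 110.3125.
Then P_{NetOne} = 457/6 + (1/3)·110.3125 = 112.9375.
q_{LinkUp} = 304 − 3·110.3125 + 2·112.9375 = 198.9375.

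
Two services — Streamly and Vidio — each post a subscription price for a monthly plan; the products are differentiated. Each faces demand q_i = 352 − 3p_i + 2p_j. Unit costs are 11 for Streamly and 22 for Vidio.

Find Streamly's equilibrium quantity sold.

Streamly's profit: π = (p_{Streamly} − 11)(352 − 3p_{Streamly} + 2p_{Vidio}).
∂π/∂p_{Streamly} = 385 − 6p_{Streamly} + 2p_{Vidio} = 0 ⇒ p_{Streamly} = 385/6 + (1/3)p_{Vidio}.
Similarly p_{Vidio} = 209/3 + (1/3)p_{Streamly}.
Plugging p_{Vidio} into Streamly's best response: p_{Streamly} = 385/6 + (1/3)(209/3 + (1/3)p_{Streamly}) ⇒ (8/9)p_{Streamly} = 1573/18, so p_{Streamly} = 98.3125.
Then p_{Vidio} = 209/3 + (1/3)·98.3125 = 102.4375.
q_{Streamly} = 352 − 3·98.3125 + 2·102.4375 = 261.9375.

261.9375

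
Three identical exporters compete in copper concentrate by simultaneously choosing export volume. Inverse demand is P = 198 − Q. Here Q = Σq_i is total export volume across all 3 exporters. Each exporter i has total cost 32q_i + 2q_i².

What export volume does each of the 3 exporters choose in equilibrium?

A representative exporter's profit is π_i = q_i(198 − Q) − 32q_i − 2q_i², with Q = q_i + Σ_{j≠i} q_j.
First-order condition: 166 − 6q_i − Σ_{j≠i} q_j = 0.
Imposing symmetry (q_j = q for all j) turns Σ_{j≠i} q_j into 2q, so 166 = 8q and q = 20.75.

20.75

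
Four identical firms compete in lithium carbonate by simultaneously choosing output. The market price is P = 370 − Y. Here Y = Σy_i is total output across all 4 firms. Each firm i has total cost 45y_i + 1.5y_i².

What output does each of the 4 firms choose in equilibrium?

40.625

A representative firm's profit is π_i = y_i(370 − Y) − 45y_i − 1.5y_i², with Y = y_i + Σ_{j≠i} y_j.
First-order condition: 325 − 5y_i − Σ_{j≠i} y_j = 0.
In a symmetric equilibrium every firm chooses the same y, so Σ_{j≠i} y_j = 3y. The condition becomes 325 − 8y = 0, giving y = 325/8 = 40.625.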